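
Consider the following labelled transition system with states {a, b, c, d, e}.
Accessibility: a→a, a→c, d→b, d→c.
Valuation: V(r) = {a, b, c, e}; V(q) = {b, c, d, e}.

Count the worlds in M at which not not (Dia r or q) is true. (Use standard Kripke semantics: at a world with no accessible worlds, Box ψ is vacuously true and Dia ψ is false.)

Let φ = not not (Dia r or q). Evaluate φ at each world:
  a (successors {a, c}): φ is true.
  b (successors ∅): φ is true.
  c (successors ∅): φ is true.
  d (successors {b, c}): φ is true.
  e (successors ∅): φ is true.
For instance, at a:
  At a: not (Dia r or q) is false, so not not (Dia r or q) is true.
    At a: Dia r or q is true, so not (Dia r or q) is false.
      At a: Dia r is true, q is false, so Dia r or q is true.
Satisfying worlds: {a, b, c, d, e}

5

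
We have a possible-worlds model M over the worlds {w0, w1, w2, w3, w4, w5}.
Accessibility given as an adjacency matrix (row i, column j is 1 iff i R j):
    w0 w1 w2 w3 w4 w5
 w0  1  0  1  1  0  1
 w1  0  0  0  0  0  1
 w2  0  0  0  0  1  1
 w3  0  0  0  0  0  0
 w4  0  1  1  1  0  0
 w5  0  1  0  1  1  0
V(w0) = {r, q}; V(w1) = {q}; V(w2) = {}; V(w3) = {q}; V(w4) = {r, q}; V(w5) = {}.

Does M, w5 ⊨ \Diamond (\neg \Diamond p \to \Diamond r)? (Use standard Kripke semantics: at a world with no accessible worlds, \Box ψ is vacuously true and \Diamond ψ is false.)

No

Recall that \Diamond ψ holds at a world iff ψ holds at some accessible world.
At w5: \Diamond (\neg \Diamond p \to \Diamond r) requires \neg \Diamond p \to \Diamond r at some successor in {w1, w3, w4}.
  At w1: \neg \Diamond p \to \Diamond r is false.
  At w3: \neg \Diamond p \to \Diamond r is false.
  At w4: \neg \Diamond p \to \Diamond r is false.
So \Diamond (\neg \Diamond p \to \Diamond r) is false at w5.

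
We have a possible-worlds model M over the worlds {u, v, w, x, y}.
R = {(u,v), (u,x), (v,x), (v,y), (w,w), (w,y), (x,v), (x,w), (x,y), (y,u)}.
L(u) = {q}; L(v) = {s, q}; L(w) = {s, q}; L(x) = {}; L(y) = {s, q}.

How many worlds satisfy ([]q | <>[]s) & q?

Recall that []ψ holds at a world iff ψ holds at every accessible world, and <>ψ holds iff ψ holds at some accessible world.
Let φ = ([]q | <>[]s) & q. Evaluate φ at each world:
  u (successors {v, x}): φ is true.
  v (successors {x, y}): φ is true.
  w (successors {w, y}): φ is true.
  x (successors {v, w, y}): φ is false.
  y (successors {u}): φ is true.
For instance, at y:
  At y: []q | <>[]s is true, q is true, so ([]q | <>[]s) & q is true.
    At y: []q is true, <>[]s is false, so []q | <>[]s is true.
      At y: []q requires q at every successor {u}.
        At u: q is true.
      So []q is true at y.
      At y: <>[]s requires []s at some successor in {u}.
        At u: []s is false.
      So <>[]s is false at y.
Satisfying worlds: {u, v, w, y}

4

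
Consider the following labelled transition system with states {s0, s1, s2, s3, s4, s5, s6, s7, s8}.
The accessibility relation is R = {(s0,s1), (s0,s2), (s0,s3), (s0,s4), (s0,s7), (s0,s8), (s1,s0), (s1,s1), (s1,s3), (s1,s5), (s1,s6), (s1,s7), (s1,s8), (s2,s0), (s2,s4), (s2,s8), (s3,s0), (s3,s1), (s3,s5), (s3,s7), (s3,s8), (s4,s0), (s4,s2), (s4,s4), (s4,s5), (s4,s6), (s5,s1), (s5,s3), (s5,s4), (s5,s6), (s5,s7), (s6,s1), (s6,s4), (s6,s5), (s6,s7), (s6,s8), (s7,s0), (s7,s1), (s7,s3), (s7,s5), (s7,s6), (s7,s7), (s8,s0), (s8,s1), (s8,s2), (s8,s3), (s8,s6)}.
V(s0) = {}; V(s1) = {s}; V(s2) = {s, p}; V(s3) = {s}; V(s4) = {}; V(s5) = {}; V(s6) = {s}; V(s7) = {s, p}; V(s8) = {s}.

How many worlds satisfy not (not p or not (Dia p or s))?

Recall that Dia ψ holds at a world iff ψ holds at some accessible world.
Let φ = not (not p or not (Dia p or s)). Evaluate φ at each world:
  s0 (successors {s1, s2, s3, s4, s7, s8}): φ is false.
  s1 (successors {s0, s1, s3, s5, s6, s7, s8}): φ is false.
  s2 (successors {s0, s4, s8}): φ is true.
  s3 (successors {s0, s1, s5, s7, s8}): φ is false.
  s4 (successors {s0, s2, s4, s5, s6}): φ is false.
  s5 (successors {s1, s3, s4, s6, s7}): φ is false.
  s6 (successors {s1, s4, s5, s7, s8}): φ is false.
  s7 (successors {s0, s1, s3, s5, s6, s7}): φ is true.
  s8 (successors {s0, s1, s2, s3, s6}): φ is false.
For instance, at s7:
  At s7: not p or not (Dia p or s) is false, so not (not p or not (Dia p or s)) is true.
    At s7: not p is false, not (Dia p or s) is false, so not p or not (Dia p or s) is false.
      At s7: Dia p or s is true, so not (Dia p or s) is false.
Satisfying worlds: {s2, s7}

2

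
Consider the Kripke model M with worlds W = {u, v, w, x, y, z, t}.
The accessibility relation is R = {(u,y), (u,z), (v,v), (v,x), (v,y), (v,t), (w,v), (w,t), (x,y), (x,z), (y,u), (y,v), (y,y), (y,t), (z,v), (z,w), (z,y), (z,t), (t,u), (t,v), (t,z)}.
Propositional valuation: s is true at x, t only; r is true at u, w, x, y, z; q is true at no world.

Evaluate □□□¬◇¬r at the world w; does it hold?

Recall that □ψ holds at a world iff ψ holds at every accessible world, and ◇ψ holds iff ψ holds at some accessible world.
At w: □□□¬◇¬r requires □□¬◇¬r at every successor {v, t}.
  □□¬◇¬r fails at v, so □□□¬◇¬r is false at w.
    At v: □□¬◇¬r requires □¬◇¬r at every successor {v, x, y, t}.
      □¬◇¬r fails at v, so □□¬◇¬r is false at v.

No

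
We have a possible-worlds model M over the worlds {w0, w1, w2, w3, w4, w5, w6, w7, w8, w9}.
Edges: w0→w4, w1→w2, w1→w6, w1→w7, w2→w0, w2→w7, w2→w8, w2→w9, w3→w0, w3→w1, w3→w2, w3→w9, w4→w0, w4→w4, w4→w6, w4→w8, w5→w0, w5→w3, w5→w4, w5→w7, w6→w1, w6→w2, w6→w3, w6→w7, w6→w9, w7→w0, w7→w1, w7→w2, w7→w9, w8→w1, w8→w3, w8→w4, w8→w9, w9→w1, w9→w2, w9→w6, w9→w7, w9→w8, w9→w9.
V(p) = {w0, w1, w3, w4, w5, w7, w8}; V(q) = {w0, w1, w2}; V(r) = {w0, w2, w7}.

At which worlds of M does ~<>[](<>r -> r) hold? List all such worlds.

Let φ = ~<>[](<>r -> r). Evaluate φ at each world:
  w0 (successors {w4}): φ is true.
  w1 (successors {w2, w6, w7}): φ is true.
  w2 (successors {w0, w7, w8, w9}): φ is true.
  w3 (successors {w0, w1, w2, w9}): φ is true.
  w4 (successors {w0, w4, w6, w8}): φ is true.
  w5 (successors {w0, w3, w4, w7}): φ is true.
  w6 (successors {w1, w2, w3, w7, w9}): φ is true.
  w7 (successors {w0, w1, w2, w9}): φ is true.
  w8 (successors {w1, w3, w4, w9}): φ is true.
  w9 (successors {w1, w2, w6, w7, w8, w9}): φ is true.
For instance, at w9:
  At w9: <>[](<>r -> r) is false, so ~<>[](<>r -> r) is true.
    At w9: <>[](<>r -> r) requires [](<>r -> r) at some successor in {w1, w2, w6, w7, w8, w9}.
      At w1: [](<>r -> r) is false.
      At w2: [](<>r -> r) is false.
      At w6: [](<>r -> r) is false.
      At w7: [](<>r -> r) is false.
      At w8: [](<>r -> r) is false.
      At w9: [](<>r -> r) is false.
    So <>[](<>r -> r) is false at w9.
Satisfying worlds: {w0, w1, w2, w3, w4, w5, w6, w7, w8, w9}

w0, w1, w2, w3, w4, w5, w6, w7, w8, w9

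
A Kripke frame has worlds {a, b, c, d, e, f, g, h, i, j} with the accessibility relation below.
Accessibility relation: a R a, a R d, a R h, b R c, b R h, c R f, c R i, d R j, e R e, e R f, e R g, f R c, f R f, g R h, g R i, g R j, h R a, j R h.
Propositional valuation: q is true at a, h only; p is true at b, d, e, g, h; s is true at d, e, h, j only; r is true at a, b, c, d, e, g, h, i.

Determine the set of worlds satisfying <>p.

a, b, e, g, j

Let φ = <>p. Evaluate φ at each world:
  a (successors {a, d, h}): φ is true.
  b (successors {c, h}): φ is true.
  c (successors {f, i}): φ is false.
  d (successors {j}): φ is false.
  e (successors {e, f, g}): φ is true.
  f (successors {c, f}): φ is false.
  g (successors {h, i, j}): φ is true.
  h (successors {a}): φ is false.
  i (successors ∅): φ is false.
  j (successors {h}): φ is true.
For instance, at a:
  At a: <>p requires p at some successor in {a, d, h}.
    p holds at d, so <>p is true at a.
Satisfying worlds: {a, b, e, g, j}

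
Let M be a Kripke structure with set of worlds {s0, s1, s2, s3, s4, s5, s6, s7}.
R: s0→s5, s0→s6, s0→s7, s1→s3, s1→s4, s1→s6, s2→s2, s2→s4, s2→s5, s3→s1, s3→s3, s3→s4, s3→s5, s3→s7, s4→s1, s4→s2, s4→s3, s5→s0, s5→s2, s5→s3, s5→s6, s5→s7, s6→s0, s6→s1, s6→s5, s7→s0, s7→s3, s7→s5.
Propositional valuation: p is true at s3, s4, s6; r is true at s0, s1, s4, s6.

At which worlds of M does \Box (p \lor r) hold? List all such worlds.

Let φ = \Box (p \lor r). Evaluate φ at each world:
  s0 (successors {s5, s6, s7}): φ is false.
  s1 (successors {s3, s4, s6}): φ is true.
  s2 (successors {s2, s4, s5}): φ is false.
  s3 (successors {s1, s3, s4, s5, s7}): φ is false.
  s4 (successors {s1, s2, s3}): φ is false.
  s5 (successors {s0, s2, s3, s6, s7}): φ is false.
  s6 (successors {s0, s1, s5}): φ is false.
  s7 (successors {s0, s3, s5}): φ is false.
For instance, at s3:
  At s3: \Box (p \lor r) requires p \lor r at every successor {s1, s3, s4, s5, s7}.
    p \lor r fails at s5, so \Box (p \lor r) is false at s3.
Satisfying worlds: {s1}

s1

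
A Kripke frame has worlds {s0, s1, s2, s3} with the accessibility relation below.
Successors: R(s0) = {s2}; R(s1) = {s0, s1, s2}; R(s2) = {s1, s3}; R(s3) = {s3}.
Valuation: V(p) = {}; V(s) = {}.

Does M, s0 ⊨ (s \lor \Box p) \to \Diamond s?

At s0: s \lor \Box p is false, \Diamond s is false, so (s \lor \Box p) \to \Diamond s is true.
  At s0: s is false, \Box p is false, so s \lor \Box p is false.
    At s0: \Box p requires p at every successor {s2}.
      p fails at s2, so \Box p is false at s0.
  At s0: \Diamond s requires s at some successor in {s2}.
    At s2: s is false.
  So \Diamond s is false at s0.

Yes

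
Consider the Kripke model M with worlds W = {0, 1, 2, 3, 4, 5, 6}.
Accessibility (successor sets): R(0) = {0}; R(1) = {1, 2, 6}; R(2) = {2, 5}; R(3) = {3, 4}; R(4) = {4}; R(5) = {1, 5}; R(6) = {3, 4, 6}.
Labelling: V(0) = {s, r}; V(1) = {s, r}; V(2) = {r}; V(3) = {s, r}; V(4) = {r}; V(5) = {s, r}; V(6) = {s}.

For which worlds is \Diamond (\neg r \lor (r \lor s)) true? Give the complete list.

Let φ = \Diamond (\neg r \lor (r \lor s)). Evaluate φ at each world:
  0 (successors {0}): φ is true.
  1 (successors {1, 2, 6}): φ is true.
  2 (successors {2, 5}): φ is true.
  3 (successors {3, 4}): φ is true.
  4 (successors {4}): φ is true.
  5 (successors {1, 5}): φ is true.
  6 (successors {3, 4, 6}): φ is true.
For instance, at 6:
  At 6: \Diamond (\neg r \lor (r \lor s)) requires \neg r \lor (r \lor s) at some successor in {3, 4, 6}.
    \neg r \lor (r \lor s) holds at 3, so \Diamond (\neg r \lor (r \lor s)) is true at 6.
Satisfying worlds: {0, 1, 2, 3, 4, 5, 6}

0, 1, 2, 3, 4, 5, 6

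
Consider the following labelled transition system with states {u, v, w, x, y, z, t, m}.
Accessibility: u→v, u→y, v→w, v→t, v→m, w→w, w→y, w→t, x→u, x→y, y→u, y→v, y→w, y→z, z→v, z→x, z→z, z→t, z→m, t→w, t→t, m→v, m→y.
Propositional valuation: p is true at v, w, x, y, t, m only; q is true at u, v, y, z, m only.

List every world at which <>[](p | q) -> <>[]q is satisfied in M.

Let φ = <>[](p | q) -> <>[]q. Evaluate φ at each world:
  u (successors {v, y}): φ is false.
  v (successors {w, t, m}): φ is true.
  w (successors {w, y, t}): φ is false.
  x (successors {u, y}): φ is true.
  y (successors {u, v, w, z}): φ is true.
  z (successors {v, x, z, t, m}): φ is true.
  t (successors {w, t}): φ is false.
  m (successors {v, y}): φ is false.
For instance, at t:
  At t: <>[](p | q) is true, <>[]q is false, so <>[](p | q) -> <>[]q is false.
    At t: <>[](p | q) requires [](p | q) at some successor in {w, t}.
      [](p | q) holds at w, so <>[](p | q) is true at t.
    At t: <>[]q requires []q at some successor in {w, t}.
      At w: []q is false.
      At t: []q is false.
    So <>[]q is false at t.
Satisfying worlds: {v, x, y, z}

v, x, y, z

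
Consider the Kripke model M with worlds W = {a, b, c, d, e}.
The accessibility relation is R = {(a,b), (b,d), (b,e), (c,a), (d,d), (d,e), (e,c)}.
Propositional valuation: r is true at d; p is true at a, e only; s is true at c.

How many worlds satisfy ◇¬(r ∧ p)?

5

Let φ = ◇¬(r ∧ p). Evaluate φ at each world:
  a (successors {b}): φ is true.
  b (successors {d, e}): φ is true.
  c (successors {a}): φ is true.
  d (successors {d, e}): φ is true.
  e (successors {c}): φ is true.
For instance, at e:
  At e: ◇¬(r ∧ p) requires ¬(r ∧ p) at some successor in {c}.
    ¬(r ∧ p) holds at c, so ◇¬(r ∧ p) is true at e.
Satisfying worlds: {a, b, c, d, e}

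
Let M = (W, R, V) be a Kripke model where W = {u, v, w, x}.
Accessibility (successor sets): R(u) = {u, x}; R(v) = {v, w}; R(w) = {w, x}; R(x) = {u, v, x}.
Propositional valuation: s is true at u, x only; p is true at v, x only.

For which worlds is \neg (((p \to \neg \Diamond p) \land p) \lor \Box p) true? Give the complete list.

u, v, w, x

Recall that \Box ψ holds at a world iff ψ holds at every accessible world, and \Diamond ψ holds iff ψ holds at some accessible world.
Let φ = \neg (((p \to \neg \Diamond p) \land p) \lor \Box p). Evaluate φ at each world:
  u (successors {u, x}): φ is true.
  v (successors {v, w}): φ is true.
  w (successors {w, x}): φ is true.
  x (successors {u, v, x}): φ is true.
For instance, at w:
  At w: ((p \to \neg \Diamond p) \land p) \lor \Box p is false, so \neg (((p \to \neg \Diamond p) \land p) \lor \Box p) is true.
    At w: (p \to \neg \Diamond p) \land p is false, \Box p is false, so ((p \to \neg \Diamond p) \land p) \lor \Box p is false.
      At w: p \to \neg \Diamond p is true, p is false, so (p \to \neg \Diamond p) \land p is false.
      At w: \Box p requires p at every successor {w, x}.
        p fails at w, so \Box p is false at w.
Satisfying worlds: {u, v, w, x}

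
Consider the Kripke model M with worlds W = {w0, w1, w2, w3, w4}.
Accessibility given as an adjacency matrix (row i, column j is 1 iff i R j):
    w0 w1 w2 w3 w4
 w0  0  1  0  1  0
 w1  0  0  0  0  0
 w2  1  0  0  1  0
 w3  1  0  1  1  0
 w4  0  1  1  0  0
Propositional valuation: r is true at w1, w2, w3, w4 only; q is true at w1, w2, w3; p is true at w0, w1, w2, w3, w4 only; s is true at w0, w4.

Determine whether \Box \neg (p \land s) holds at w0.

Yes

Recall that \Box ψ holds at a world iff ψ holds at every accessible world, and \Diamond ψ holds iff ψ holds at some accessible world.
At w0: \Box \neg (p \land s) requires \neg (p \land s) at every successor {w1, w3}.
  At w1: \neg (p \land s) is true.
  At w3: \neg (p \land s) is true.
So \Box \neg (p \land s) is true at w0.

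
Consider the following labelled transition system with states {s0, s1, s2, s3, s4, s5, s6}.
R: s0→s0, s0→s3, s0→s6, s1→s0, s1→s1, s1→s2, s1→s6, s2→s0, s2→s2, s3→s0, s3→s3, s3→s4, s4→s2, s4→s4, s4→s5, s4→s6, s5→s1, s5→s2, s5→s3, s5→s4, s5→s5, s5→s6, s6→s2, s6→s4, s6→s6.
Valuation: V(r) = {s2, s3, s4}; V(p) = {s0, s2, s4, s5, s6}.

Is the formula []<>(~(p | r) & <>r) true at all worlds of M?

Let φ = []<>(~(p | r) & <>r). Evaluate φ at each world:
  s0 (successors {s0, s3, s6}): φ is false.
  s1 (successors {s0, s1, s2, s6}): φ is false.
  s2 (successors {s0, s2}): φ is false.
  s3 (successors {s0, s3, s4}): φ is false.
  s4 (successors {s2, s4, s5, s6}): φ is false.
  s5 (successors {s1, s2, s3, s4, s5, s6}): φ is false.
  s6 (successors {s2, s4, s6}): φ is false.
Detail at s0 (counterexample):
  At s0: []<>(~(p | r) & <>r) requires <>(~(p | r) & <>r) at every successor {s0, s3, s6}.
    <>(~(p | r) & <>r) fails at s0, so []<>(~(p | r) & <>r) is false at s0.
      At s0: <>(~(p | r) & <>r) requires ~(p | r) & <>r at some successor in {s0, s3, s6}.
        At s0: ~(p | r) & <>r is false.
        At s3: ~(p | r) & <>r is false.
        At s6: ~(p | r) & <>r is false.
      So <>(~(p | r) & <>r) is false at s0.

No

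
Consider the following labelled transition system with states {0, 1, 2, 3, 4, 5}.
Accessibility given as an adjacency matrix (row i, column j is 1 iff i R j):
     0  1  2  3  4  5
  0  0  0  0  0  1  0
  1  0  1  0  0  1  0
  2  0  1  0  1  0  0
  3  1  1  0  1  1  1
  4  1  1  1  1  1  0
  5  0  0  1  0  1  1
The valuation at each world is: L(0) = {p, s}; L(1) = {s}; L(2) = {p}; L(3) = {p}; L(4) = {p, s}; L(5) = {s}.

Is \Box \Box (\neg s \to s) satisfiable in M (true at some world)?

No

Let φ = \Box \Box (\neg s \to s). Evaluate φ at each world:
  0 (successors {4}): φ is false.
  1 (successors {1, 4}): φ is false.
  2 (successors {1, 3}): φ is false.
  3 (successors {0, 1, 3, 4, 5}): φ is false.
  4 (successors {0, 1, 2, 3, 4}): φ is false.
  5 (successors {2, 4, 5}): φ is false.
For instance, at 0:
  At 0: \Box \Box (\neg s \to s) requires \Box (\neg s \to s) at every successor {4}.
    \Box (\neg s \to s) fails at 4, so \Box \Box (\neg s \to s) is false at 0.
      At 4: \Box (\neg s \to s) requires \neg s \to s at every successor {0, 1, 2, 3, 4}.
        \neg s \to s fails at 2, so \Box (\neg s \to s) is false at 4.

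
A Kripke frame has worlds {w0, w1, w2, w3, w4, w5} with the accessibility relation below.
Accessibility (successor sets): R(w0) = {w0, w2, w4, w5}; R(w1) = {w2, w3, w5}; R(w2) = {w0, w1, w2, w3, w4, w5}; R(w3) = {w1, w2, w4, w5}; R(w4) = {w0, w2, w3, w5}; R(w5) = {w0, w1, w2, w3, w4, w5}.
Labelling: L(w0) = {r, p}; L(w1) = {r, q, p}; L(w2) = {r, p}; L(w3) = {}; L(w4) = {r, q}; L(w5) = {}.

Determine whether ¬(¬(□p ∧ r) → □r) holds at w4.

Yes

At w4: ¬(□p ∧ r) → □r is false, so ¬(¬(□p ∧ r) → □r) is true.
  At w4: ¬(□p ∧ r) is true, □r is false, so ¬(□p ∧ r) → □r is false.
    At w4: □p ∧ r is false, so ¬(□p ∧ r) is true.
      At w4: □p is false, r is true, so □p ∧ r is false.
    At w4: □r requires r at every successor {w0, w2, w3, w5}.
      r fails at w3, so □r is false at w4.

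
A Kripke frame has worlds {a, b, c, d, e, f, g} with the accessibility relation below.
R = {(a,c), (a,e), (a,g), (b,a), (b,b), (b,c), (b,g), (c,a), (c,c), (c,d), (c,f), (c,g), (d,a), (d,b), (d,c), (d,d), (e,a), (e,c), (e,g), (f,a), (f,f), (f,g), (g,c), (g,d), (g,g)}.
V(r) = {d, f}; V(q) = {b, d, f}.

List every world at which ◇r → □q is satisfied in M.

Let φ = ◇r → □q. Evaluate φ at each world:
  a (successors {c, e, g}): φ is true.
  b (successors {a, b, c, g}): φ is true.
  c (successors {a, c, d, f, g}): φ is false.
  d (successors {a, b, c, d}): φ is false.
  e (successors {a, c, g}): φ is true.
  f (successors {a, f, g}): φ is false.
  g (successors {c, d, g}): φ is false.
For instance, at f:
  At f: ◇r is true, □q is false, so ◇r → □q is false.
    At f: ◇r requires r at some successor in {a, f, g}.
      r holds at f, so ◇r is true at f.
    At f: □q requires q at every successor {a, f, g}.
      q fails at a, so □q is false at f.
Satisfying worlds: {a, b, e}

a, b, e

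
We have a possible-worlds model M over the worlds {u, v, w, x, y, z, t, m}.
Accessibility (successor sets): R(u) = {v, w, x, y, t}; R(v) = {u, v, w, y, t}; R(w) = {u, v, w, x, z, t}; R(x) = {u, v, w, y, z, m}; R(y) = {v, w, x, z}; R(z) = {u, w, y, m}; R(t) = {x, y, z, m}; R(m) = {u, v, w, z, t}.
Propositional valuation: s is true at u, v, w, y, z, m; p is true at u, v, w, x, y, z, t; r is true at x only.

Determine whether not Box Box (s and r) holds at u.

Yes

At u: Box Box (s and r) is false, so not Box Box (s and r) is true.
  At u: Box Box (s and r) requires Box (s and r) at every successor {v, w, x, y, t}.
    Box (s and r) fails at v, so Box Box (s and r) is false at u.
      At v: Box (s and r) requires s and r at every successor {u, v, w, y, t}.
        s and r fails at u, so Box (s and r) is false at v.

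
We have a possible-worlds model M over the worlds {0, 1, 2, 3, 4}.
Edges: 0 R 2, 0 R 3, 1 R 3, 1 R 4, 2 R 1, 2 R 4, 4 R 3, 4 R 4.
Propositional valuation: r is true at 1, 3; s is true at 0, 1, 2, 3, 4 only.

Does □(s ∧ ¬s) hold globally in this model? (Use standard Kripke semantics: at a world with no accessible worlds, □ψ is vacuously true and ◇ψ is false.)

Let φ = □(s ∧ ¬s). Evaluate φ at each world:
  0 (successors {2, 3}): φ is false.
  1 (successors {3, 4}): φ is false.
  2 (successors {1, 4}): φ is false.
  3 (successors ∅): φ is true.
  4 (successors {3, 4}): φ is false.
Detail at 0 (counterexample):
  At 0: □(s ∧ ¬s) requires s ∧ ¬s at every successor {2, 3}.
    s ∧ ¬s fails at 2, so □(s ∧ ¬s) is false at 0.

No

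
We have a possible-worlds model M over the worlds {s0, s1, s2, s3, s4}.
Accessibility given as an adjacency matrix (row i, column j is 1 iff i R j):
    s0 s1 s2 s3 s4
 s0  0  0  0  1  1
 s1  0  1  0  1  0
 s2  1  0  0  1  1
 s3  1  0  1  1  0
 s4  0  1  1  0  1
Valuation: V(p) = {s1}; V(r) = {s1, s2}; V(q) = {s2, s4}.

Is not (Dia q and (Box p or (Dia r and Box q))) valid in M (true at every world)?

Yes

Let φ = not (Dia q and (Box p or (Dia r and Box q))). Evaluate φ at each world:
  s0 (successors {s3, s4}): φ is true.
  s1 (successors {s1, s3}): φ is true.
  s2 (successors {s0, s3, s4}): φ is true.
  s3 (successors {s0, s2, s3}): φ is true.
  s4 (successors {s1, s2, s4}): φ is true.
For instance, at s0:
  At s0: Dia q and (Box p or (Dia r and Box q)) is false, so not (Dia q and (Box p or (Dia r and Box q))) is true.
    At s0: Dia q is true, Box p or (Dia r and Box q) is false, so Dia q and (Box p or (Dia r and Box q)) is false.
      At s0: Dia q requires q at some successor in {s3, s4}.
        q holds at s4, so Dia q is true at s0.
      At s0: Box p is false, Dia r and Box q is false, so Box p or (Dia r and Box q) is false.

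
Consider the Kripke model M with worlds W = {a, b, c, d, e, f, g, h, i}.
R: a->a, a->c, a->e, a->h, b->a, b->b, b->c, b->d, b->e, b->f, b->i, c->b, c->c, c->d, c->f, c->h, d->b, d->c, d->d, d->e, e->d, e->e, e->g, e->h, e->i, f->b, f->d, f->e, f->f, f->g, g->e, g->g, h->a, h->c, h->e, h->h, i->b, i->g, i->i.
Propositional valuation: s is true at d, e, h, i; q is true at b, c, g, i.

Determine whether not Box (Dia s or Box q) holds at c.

At c: Box (Dia s or Box q) is true, so not Box (Dia s or Box q) is false.
  At c: Box (Dia s or Box q) requires Dia s or Box q at every successor {b, c, d, f, h}.
    At b: Dia s or Box q is true.
    At c: Dia s or Box q is true.
    At d: Dia s or Box q is true.
    At f: Dia s or Box q is true.
    At h: Dia s or Box q is true.
  So Box (Dia s or Box q) is true at c.

No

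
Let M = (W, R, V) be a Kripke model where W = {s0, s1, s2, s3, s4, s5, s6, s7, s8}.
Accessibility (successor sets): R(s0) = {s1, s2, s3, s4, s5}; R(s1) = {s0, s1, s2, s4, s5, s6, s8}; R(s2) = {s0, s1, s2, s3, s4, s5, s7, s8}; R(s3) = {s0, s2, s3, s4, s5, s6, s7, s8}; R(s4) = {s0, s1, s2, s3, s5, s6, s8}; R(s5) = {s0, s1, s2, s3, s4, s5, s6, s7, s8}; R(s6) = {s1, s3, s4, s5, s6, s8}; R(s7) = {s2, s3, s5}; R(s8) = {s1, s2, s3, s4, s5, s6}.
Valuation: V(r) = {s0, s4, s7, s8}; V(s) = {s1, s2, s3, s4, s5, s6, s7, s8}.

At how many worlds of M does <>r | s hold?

9

Let φ = <>r | s. Evaluate φ at each world:
  s0 (successors {s1, s2, s3, s4, s5}): φ is true.
  s1 (successors {s0, s1, s2, s4, s5, s6, s8}): φ is true.
  s2 (successors {s0, s1, s2, s3, s4, s5, s7, s8}): φ is true.
  s3 (successors {s0, s2, s3, s4, s5, s6, s7, s8}): φ is true.
  s4 (successors {s0, s1, s2, s3, s5, s6, s8}): φ is true.
  s5 (successors {s0, s1, s2, s3, s4, s5, s6, s7, s8}): φ is true.
  s6 (successors {s1, s3, s4, s5, s6, s8}): φ is true.
  s7 (successors {s2, s3, s5}): φ is true.
  s8 (successors {s1, s2, s3, s4, s5, s6}): φ is true.
For instance, at s5:
  At s5: <>r is true, s is true, so <>r | s is true.
    At s5: <>r requires r at some successor in {s0, s1, s2, s3, s4, s5, s6, s7, s8}.
      r holds at s0, so <>r is true at s5.
Satisfying worlds: {s0, s1, s2, s3, s4, s5, s6, s7, s8}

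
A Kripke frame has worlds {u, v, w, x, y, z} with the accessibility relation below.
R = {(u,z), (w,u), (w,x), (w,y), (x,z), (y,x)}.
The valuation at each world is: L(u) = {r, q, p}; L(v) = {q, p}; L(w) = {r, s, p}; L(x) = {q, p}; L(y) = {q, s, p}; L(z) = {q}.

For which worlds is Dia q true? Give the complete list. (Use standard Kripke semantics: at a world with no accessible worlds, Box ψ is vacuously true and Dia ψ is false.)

u, w, x, y

Let φ = Dia q. Evaluate φ at each world:
  u (successors {z}): φ is true.
  v (successors ∅): φ is false.
  w (successors {u, x, y}): φ is true.
  x (successors {z}): φ is true.
  y (successors {x}): φ is true.
  z (successors ∅): φ is false.
For instance, at x:
  At x: Dia q requires q at some successor in {z}.
    q holds at z, so Dia q is true at x.
Satisfying worlds: {u, w, x, y}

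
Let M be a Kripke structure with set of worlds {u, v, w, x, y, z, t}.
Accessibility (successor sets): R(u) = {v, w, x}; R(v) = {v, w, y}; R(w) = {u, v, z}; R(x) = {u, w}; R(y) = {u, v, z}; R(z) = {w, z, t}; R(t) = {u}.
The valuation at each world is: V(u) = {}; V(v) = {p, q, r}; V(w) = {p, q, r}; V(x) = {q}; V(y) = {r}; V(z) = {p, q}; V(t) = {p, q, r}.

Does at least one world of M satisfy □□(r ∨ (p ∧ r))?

Recall that □ψ holds at a world iff ψ holds at every accessible world, and ◇ψ holds iff ψ holds at some accessible world.
Let φ = □□(r ∨ (p ∧ r)). Evaluate φ at each world:
  u (successors {v, w, x}): φ is false.
  v (successors {v, w, y}): φ is false.
  w (successors {u, v, z}): φ is false.
  x (successors {u, w}): φ is false.
  y (successors {u, v, z}): φ is false.
  z (successors {w, z, t}): φ is false.
  t (successors {u}): φ is false.
For instance, at y:
  At y: □□(r ∨ (p ∧ r)) requires □(r ∨ (p ∧ r)) at every successor {u, v, z}.
    □(r ∨ (p ∧ r)) fails at u, so □□(r ∨ (p ∧ r)) is false at y.
      At u: □(r ∨ (p ∧ r)) requires r ∨ (p ∧ r) at every successor {v, w, x}.
        r ∨ (p ∧ r) fails at x, so □(r ∨ (p ∧ r)) is false at u.

No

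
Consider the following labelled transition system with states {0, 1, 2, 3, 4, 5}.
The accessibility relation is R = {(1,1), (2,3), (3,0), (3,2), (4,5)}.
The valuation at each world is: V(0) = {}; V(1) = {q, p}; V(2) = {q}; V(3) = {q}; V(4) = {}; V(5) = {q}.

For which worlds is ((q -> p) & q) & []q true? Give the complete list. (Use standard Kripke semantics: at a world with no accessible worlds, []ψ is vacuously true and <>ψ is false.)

1

Let φ = ((q -> p) & q) & []q. Evaluate φ at each world:
  0 (successors ∅): φ is false.
  1 (successors {1}): φ is true.
  2 (successors {3}): φ is false.
  3 (successors {0, 2}): φ is false.
  4 (successors {5}): φ is false.
  5 (successors ∅): φ is false.
For instance, at 4:
  At 4: (q -> p) & q is false, []q is true, so ((q -> p) & q) & []q is false.
    At 4: []q requires q at every successor {5}.
      At 5: q is true.
    So []q is true at 4.
Satisfying worlds: {1}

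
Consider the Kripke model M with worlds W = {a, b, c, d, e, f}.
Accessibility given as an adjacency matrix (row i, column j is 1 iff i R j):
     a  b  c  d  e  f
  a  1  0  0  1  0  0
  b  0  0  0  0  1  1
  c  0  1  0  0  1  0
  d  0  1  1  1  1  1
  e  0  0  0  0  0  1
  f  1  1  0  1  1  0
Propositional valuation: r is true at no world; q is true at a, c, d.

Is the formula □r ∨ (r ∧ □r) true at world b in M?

At b: □r is false, r ∧ □r is false, so □r ∨ (r ∧ □r) is false.
  At b: □r requires r at every successor {e, f}.
    r fails at e, so □r is false at b.
  At b: r is false, □r is false, so r ∧ □r is false.
    At b: □r requires r at every successor {e, f}.
      r fails at e, so □r is false at b.

No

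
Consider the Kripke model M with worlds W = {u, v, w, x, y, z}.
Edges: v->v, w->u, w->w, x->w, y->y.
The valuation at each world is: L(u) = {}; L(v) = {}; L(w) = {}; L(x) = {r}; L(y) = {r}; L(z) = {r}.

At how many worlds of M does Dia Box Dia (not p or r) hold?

Let φ = Dia Box Dia (not p or r). Evaluate φ at each world:
  u (successors ∅): φ is false.
  v (successors {v}): φ is true.
  w (successors {u, w}): φ is true.
  x (successors {w}): φ is false.
  y (successors {y}): φ is true.
  z (successors ∅): φ is false.
For instance, at v:
  At v: Dia Box Dia (not p or r) requires Box Dia (not p or r) at some successor in {v}.
    Box Dia (not p or r) holds at v, so Dia Box Dia (not p or r) is true at v.
      At v: Box Dia (not p or r) requires Dia (not p or r) at every successor {v}.
        At v: Dia (not p or r) is true.
      So Box Dia (not p or r) is true at v.
Satisfying worlds: {v, w, y}

3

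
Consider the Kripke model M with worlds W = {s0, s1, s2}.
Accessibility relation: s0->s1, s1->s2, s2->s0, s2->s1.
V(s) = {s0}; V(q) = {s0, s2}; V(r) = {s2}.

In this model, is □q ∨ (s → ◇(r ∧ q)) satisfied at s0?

Recall that □ψ holds at a world iff ψ holds at every accessible world, and ◇ψ holds iff ψ holds at some accessible world.
At s0: □q is false, s → ◇(r ∧ q) is false, so □q ∨ (s → ◇(r ∧ q)) is false.
  At s0: □q requires q at every successor {s1}.
    q fails at s1, so □q is false at s0.
  At s0: s is true, ◇(r ∧ q) is false, so s → ◇(r ∧ q) is false.
    At s0: ◇(r ∧ q) requires r ∧ q at some successor in {s1}.
      At s1: r ∧ q is false.
    So ◇(r ∧ q) is false at s0.

No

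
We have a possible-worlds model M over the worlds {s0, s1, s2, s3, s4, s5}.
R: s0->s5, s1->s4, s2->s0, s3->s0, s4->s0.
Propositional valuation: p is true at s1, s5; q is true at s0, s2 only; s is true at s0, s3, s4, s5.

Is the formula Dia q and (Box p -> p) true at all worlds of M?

Recall that Box ψ holds at a world iff ψ holds at every accessible world, and Dia ψ holds iff ψ holds at some accessible world.
Let φ = Dia q and (Box p -> p). Evaluate φ at each world:
  s0 (successors {s5}): φ is false.
  s1 (successors {s4}): φ is false.
  s2 (successors {s0}): φ is true.
  s3 (successors {s0}): φ is true.
  s4 (successors {s0}): φ is true.
  s5 (successors ∅): φ is false.
Detail at s0 (counterexample):
  At s0: Dia q is false, Box p -> p is false, so Dia q and (Box p -> p) is false.
    At s0: Dia q requires q at some successor in {s5}.
      At s5: q is false.
    So Dia q is false at s0.
    At s0: Box p is true, p is false, so Box p -> p is false.
      At s0: Box p requires p at every successor {s5}.
        At s5: p is true.
      So Box p is true at s0.

No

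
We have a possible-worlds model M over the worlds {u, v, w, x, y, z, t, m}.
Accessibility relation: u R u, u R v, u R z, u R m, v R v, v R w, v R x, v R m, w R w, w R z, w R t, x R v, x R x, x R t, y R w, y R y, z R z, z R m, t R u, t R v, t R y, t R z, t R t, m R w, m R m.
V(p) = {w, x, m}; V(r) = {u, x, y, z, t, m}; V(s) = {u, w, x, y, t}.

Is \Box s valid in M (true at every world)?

No

Let φ = \Box s. Evaluate φ at each world:
  u (successors {u, v, z, m}): φ is false.
  v (successors {v, w, x, m}): φ is false.
  w (successors {w, z, t}): φ is false.
  x (successors {v, x, t}): φ is false.
  y (successors {w, y}): φ is true.
  z (successors {z, m}): φ is false.
  t (successors {u, v, y, z, t}): φ is false.
  m (successors {w, m}): φ is false.
Detail at u (counterexample):
  At u: \Box s requires s at every successor {u, v, z, m}.
    s fails at v, so \Box s is false at u.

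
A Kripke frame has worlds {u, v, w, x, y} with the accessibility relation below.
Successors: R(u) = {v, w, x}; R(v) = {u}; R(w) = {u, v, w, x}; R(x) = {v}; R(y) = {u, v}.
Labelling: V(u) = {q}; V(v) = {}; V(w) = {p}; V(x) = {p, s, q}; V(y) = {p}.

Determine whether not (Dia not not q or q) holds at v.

At v: Dia not not q or q is true, so not (Dia not not q or q) is false.
  At v: Dia not not q is true, q is false, so Dia not not q or q is true.
    At v: Dia not not q requires not not q at some successor in {u}.
      not not q holds at u, so Dia not not q is true at v.

No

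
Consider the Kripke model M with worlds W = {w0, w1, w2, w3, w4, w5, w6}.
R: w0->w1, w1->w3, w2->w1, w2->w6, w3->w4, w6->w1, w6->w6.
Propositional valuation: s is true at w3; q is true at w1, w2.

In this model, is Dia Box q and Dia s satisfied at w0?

No

At w0: Dia Box q is false, Dia s is false, so Dia Box q and Dia s is false.
  At w0: Dia Box q requires Box q at some successor in {w1}.
    At w1: Box q is false.
  So Dia Box q is false at w0.
  At w0: Dia s requires s at some successor in {w1}.
    At w1: s is false.
  So Dia s is false at w0.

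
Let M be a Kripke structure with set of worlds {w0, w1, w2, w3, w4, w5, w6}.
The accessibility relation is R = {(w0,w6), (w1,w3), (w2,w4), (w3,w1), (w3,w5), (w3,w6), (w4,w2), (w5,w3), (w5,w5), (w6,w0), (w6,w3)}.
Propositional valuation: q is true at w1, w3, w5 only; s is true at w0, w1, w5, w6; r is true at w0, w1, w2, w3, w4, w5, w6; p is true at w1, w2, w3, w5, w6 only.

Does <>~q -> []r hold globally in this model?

Recall that []ψ holds at a world iff ψ holds at every accessible world, and <>ψ holds iff ψ holds at some accessible world.
Let φ = <>~q -> []r. Evaluate φ at each world:
  w0 (successors {w6}): φ is true.
  w1 (successors {w3}): φ is true.
  w2 (successors {w4}): φ is true.
  w3 (successors {w1, w5, w6}): φ is true.
  w4 (successors {w2}): φ is true.
  w5 (successors {w3, w5}): φ is true.
  w6 (successors {w0, w3}): φ is true.
For instance, at w6:
  At w6: <>~q is true, []r is true, so <>~q -> []r is true.
    At w6: <>~q requires ~q at some successor in {w0, w3}.
      ~q holds at w0, so <>~q is true at w6.
    At w6: []r requires r at every successor {w0, w3}.
      At w0: r is true.
      At w3: r is true.
    So []r is true at w6.

Yes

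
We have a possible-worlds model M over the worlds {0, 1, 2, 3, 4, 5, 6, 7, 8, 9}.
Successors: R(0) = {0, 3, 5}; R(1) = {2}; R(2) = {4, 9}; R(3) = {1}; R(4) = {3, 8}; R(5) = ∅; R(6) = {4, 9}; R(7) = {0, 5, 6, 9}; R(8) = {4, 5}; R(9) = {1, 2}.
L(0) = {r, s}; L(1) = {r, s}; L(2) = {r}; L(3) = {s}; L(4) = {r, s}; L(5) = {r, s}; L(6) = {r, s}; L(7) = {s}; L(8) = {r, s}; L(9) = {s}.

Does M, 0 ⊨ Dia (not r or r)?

Recall that Dia ψ holds at a world iff ψ holds at some accessible world.
At 0: Dia (not r or r) requires not r or r at some successor in {0, 3, 5}.
  not r or r holds at 0, so Dia (not r or r) is true at 0.

Yes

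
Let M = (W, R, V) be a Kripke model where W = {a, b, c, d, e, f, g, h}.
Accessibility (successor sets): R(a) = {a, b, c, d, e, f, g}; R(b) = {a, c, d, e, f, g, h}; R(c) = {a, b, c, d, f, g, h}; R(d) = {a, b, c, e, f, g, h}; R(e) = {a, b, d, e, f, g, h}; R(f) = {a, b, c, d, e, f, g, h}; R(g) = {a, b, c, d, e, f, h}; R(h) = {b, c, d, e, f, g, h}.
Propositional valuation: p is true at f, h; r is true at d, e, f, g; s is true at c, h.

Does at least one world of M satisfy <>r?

Let φ = <>r. Evaluate φ at each world:
  a (successors {a, b, c, d, e, f, g}): φ is true.
  b (successors {a, c, d, e, f, g, h}): φ is true.
  c (successors {a, b, c, d, f, g, h}): φ is true.
  d (successors {a, b, c, e, f, g, h}): φ is true.
  e (successors {a, b, d, e, f, g, h}): φ is true.
  f (successors {a, b, c, d, e, f, g, h}): φ is true.
  g (successors {a, b, c, d, e, f, h}): φ is true.
  h (successors {b, c, d, e, f, g, h}): φ is true.
Detail at a (witness):
  At a: <>r requires r at some successor in {a, b, c, d, e, f, g}.
    r holds at d, so <>r is true at a.

Yes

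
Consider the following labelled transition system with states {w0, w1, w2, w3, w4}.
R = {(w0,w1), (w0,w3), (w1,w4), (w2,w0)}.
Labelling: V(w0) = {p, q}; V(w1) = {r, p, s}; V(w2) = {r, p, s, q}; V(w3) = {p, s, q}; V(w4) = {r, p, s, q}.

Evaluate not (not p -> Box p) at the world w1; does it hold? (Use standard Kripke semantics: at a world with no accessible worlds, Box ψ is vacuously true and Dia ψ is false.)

No

At w1: not p -> Box p is true, so not (not p -> Box p) is false.
  At w1: not p is false, Box p is true, so not p -> Box p is true.
    At w1: Box p requires p at every successor {w4}.
      At w4: p is true.
    So Box p is true at w1.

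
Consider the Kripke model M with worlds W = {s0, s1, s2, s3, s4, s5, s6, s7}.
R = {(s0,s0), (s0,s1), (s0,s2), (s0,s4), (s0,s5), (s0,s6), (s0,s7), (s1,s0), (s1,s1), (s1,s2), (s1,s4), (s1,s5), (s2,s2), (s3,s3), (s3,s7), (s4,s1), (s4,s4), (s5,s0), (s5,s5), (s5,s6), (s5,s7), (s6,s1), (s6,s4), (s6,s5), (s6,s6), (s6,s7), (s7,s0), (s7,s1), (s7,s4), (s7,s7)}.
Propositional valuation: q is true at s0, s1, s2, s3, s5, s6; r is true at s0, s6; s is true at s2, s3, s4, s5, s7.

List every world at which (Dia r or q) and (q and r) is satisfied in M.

Let φ = (Dia r or q) and (q and r). Evaluate φ at each world:
  s0 (successors {s0, s1, s2, s4, s5, s6, s7}): φ is true.
  s1 (successors {s0, s1, s2, s4, s5}): φ is false.
  s2 (successors {s2}): φ is false.
  s3 (successors {s3, s7}): φ is false.
  s4 (successors {s1, s4}): φ is false.
  s5 (successors {s0, s5, s6, s7}): φ is false.
  s6 (successors {s1, s4, s5, s6, s7}): φ is true.
  s7 (successors {s0, s1, s4, s7}): φ is false.
For instance, at s2:
  At s2: Dia r or q is true, q and r is false, so (Dia r or q) and (q and r) is false.
    At s2: Dia r is false, q is true, so Dia r or q is true.
      At s2: Dia r requires r at some successor in {s2}.
        At s2: r is false.
      So Dia r is false at s2.
Satisfying worlds: {s0, s6}

s0, s6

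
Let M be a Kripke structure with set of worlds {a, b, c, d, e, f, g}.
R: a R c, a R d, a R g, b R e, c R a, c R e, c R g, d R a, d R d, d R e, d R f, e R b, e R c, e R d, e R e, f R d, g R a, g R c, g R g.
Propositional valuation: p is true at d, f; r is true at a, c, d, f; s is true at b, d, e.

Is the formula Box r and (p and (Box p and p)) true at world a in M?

No

At a: Box r is false, p and (Box p and p) is false, so Box r and (p and (Box p and p)) is false.
  At a: Box r requires r at every successor {c, d, g}.
    r fails at g, so Box r is false at a.
  At a: p is false, Box p and p is false, so p and (Box p and p) is false.
    At a: Box p is false, p is false, so Box p and p is false.
      At a: Box p requires p at every successor {c, d, g}.
        p fails at c, so Box p is false at a.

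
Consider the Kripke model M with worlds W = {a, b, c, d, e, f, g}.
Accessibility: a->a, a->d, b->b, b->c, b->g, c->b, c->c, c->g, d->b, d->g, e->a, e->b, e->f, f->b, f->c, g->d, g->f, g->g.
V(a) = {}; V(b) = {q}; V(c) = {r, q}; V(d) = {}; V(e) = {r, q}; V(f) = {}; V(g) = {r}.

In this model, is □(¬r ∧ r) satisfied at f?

At f: □(¬r ∧ r) requires ¬r ∧ r at every successor {b, c}.
  ¬r ∧ r fails at b, so □(¬r ∧ r) is false at f.

No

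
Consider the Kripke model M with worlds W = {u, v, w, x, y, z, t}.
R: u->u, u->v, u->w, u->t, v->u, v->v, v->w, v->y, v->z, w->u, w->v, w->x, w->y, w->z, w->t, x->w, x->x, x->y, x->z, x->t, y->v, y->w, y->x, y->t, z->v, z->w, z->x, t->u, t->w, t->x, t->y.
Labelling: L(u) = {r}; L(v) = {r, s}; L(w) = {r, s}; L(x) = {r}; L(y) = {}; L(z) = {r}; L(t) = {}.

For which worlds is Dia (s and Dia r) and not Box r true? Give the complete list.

Recall that Box ψ holds at a world iff ψ holds at every accessible world, and Dia ψ holds iff ψ holds at some accessible world.
Let φ = Dia (s and Dia r) and not Box r. Evaluate φ at each world:
  u (successors {u, v, w, t}): φ is true.
  v (successors {u, v, w, y, z}): φ is true.
  w (successors {u, v, x, y, z, t}): φ is true.
  x (successors {w, x, y, z, t}): φ is true.
  y (successors {v, w, x, t}): φ is true.
  z (successors {v, w, x}): φ is false.
  t (successors {u, w, x, y}): φ is true.
For instance, at x:
  At x: Dia (s and Dia r) is true, not Box r is true, so Dia (s and Dia r) and not Box r is true.
    At x: Dia (s and Dia r) requires s and Dia r at some successor in {w, x, y, z, t}.
      s and Dia r holds at w, so Dia (s and Dia r) is true at x.
    At x: Box r is false, so not Box r is true.
      At x: Box r requires r at every successor {w, x, y, z, t}.
        r fails at y, so Box r is false at x.
Satisfying worlds: {u, v, w, x, y, t}

u, v, w, x, y, t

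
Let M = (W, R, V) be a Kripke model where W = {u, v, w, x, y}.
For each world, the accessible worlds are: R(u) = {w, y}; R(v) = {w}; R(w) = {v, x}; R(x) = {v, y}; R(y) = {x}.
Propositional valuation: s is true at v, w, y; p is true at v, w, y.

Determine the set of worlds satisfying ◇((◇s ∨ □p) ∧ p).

u, v, w, x

Let φ = ◇((◇s ∨ □p) ∧ p). Evaluate φ at each world:
  u (successors {w, y}): φ is true.
  v (successors {w}): φ is true.
  w (successors {v, x}): φ is true.
  x (successors {v, y}): φ is true.
  y (successors {x}): φ is false.
For instance, at y:
  At y: ◇((◇s ∨ □p) ∧ p) requires (◇s ∨ □p) ∧ p at some successor in {x}.
    At x: (◇s ∨ □p) ∧ p is false.
  So ◇((◇s ∨ □p) ∧ p) is false at y.
Satisfying worlds: {u, v, w, x}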